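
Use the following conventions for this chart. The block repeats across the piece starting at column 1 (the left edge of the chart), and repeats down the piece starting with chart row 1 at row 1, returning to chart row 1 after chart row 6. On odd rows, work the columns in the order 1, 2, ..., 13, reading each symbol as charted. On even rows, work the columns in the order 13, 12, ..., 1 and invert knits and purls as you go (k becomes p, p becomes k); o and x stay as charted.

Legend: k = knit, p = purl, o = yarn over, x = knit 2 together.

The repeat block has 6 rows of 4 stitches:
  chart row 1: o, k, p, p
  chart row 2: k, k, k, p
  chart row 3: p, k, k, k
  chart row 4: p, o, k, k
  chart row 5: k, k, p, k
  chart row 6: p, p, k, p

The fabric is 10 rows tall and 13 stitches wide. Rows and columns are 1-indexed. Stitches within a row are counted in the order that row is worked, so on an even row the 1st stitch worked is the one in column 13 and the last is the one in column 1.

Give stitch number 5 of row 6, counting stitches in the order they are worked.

For row 6: chart row = ((6-1) mod 6) + 1 = 6; this is a WS (even) row.
Chart row 6 tiled across columns 1-13: p p k p p p k p p p k p p
Wrong side: read the tiled row from column 13 down to 1 and exchange k with p (leave o, x).
Row 6 as worked: k k p k k k p k k k p k k
Counting 5 along the worked row gives k.

== STITCH ==
k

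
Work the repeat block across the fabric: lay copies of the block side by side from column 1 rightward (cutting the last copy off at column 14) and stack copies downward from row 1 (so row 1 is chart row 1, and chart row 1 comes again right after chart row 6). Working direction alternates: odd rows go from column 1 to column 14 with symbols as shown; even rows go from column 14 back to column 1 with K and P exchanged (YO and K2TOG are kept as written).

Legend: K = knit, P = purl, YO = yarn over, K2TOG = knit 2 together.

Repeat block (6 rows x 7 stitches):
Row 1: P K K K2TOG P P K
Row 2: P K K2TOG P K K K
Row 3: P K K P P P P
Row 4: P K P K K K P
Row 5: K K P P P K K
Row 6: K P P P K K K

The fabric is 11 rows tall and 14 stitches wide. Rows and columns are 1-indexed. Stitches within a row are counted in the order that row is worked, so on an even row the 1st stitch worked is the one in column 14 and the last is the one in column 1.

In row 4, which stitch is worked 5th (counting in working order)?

Stitch:
K

Derivation:
Row 4: (4-1) mod 6 = 3, so use chart row 4. Even row -> WS.
Chart row 4 tiled across columns 1-14: P K P K K K P P K P K K K P
WS row: flip the tiled sequence (start at column 14) and apply K<->P; YO and K2TOG stay.
Row 4 as worked: K P P P K P K K P P P K P K
The 5th stitch worked is K.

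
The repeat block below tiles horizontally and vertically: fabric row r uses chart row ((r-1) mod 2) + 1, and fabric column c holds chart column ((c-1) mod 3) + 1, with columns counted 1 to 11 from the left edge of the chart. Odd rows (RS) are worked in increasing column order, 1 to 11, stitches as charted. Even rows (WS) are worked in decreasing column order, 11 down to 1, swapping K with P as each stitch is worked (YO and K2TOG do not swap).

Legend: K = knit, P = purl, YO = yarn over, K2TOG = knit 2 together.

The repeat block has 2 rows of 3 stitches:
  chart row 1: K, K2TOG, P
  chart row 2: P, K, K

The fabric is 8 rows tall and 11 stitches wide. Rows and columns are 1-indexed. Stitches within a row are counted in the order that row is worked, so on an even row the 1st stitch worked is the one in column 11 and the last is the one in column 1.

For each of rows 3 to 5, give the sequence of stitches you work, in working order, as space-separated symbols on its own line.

Row 3: chart row 1, RS - tile across columns 1-11 and work as-is.
Row 4: chart row 2, WS - tiled (columns 1-11): P K K P K K P K K P K; work from column 11 back to 1 with K<->P swapped.
Row 5: chart row 1, RS - tile across columns 1-11 and work as-is.

== ROWS AS WORKED ==
K K2TOG P K K2TOG P K K2TOG P K K2TOG
P K P P K P P K P P K
K K2TOG P K K2TOG P K K2TOG P K K2TOG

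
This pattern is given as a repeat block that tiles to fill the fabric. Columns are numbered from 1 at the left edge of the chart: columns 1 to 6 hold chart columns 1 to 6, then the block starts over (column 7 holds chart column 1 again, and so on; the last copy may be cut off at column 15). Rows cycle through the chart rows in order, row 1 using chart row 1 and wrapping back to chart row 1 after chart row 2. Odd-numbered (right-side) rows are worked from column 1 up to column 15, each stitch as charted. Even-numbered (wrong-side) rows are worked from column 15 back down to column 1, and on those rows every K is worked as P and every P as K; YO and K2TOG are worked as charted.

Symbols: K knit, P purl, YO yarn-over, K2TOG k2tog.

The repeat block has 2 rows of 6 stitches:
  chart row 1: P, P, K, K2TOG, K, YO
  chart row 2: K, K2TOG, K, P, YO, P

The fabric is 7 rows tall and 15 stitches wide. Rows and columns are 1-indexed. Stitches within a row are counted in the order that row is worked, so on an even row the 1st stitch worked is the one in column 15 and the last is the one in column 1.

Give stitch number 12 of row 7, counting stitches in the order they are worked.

For row 7: chart row = ((7-1) mod 2) + 1 = 1; this is a RS (odd) row.
Chart row 1 tiled across columns 1-15: P P K K2TOG K YO P P K K2TOG K YO P P K
Right side: take the tiled row as-is (worked left to right from column 1).
Stitch 12 in working order -> YO

Result:
YO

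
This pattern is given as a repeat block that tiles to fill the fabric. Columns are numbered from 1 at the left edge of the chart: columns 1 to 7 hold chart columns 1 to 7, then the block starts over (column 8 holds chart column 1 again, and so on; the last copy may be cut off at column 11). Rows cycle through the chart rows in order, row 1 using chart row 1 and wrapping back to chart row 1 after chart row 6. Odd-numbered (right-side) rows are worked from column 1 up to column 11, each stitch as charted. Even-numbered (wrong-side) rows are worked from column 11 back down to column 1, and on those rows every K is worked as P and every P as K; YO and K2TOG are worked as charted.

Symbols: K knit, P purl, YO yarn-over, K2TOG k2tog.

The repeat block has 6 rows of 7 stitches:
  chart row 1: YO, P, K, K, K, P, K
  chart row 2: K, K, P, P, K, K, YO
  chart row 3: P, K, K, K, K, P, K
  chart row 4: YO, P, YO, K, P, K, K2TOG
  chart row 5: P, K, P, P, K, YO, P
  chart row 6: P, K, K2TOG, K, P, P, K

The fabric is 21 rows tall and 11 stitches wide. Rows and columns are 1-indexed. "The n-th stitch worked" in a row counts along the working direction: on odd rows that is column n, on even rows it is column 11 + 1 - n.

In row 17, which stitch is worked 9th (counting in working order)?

For row 17: chart row = ((17-1) mod 6) + 1 = 5; this is a RS (odd) row.
Chart row 5 tiled across columns 1-11: P K P P K YO P P K P P
RS row: no reversal, no swap; stitch n worked = column n.
Stitch 9 in working order -> K

== STITCH ==
K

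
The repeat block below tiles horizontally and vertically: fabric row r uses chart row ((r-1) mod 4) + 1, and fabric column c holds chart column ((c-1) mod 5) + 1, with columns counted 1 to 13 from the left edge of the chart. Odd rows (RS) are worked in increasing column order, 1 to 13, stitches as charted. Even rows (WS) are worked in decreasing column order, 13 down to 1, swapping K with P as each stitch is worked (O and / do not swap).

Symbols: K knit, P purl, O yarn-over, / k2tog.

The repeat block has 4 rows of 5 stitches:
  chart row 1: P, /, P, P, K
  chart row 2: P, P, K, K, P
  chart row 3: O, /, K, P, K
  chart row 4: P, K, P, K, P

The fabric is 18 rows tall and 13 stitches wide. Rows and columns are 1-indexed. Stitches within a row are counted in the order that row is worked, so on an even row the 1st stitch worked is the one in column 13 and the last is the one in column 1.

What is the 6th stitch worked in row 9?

Result:
P

Derivation:
Row 9 uses chart row ((9-1) mod 4)+1 = 1. Row 9 is odd, so RS.
Chart row 1 tiled across columns 1-13: P / P P K P / P P K P / P
RS: work column 1 to column 13, symbols as charted — the tiled row is the row as worked.
The 6th stitch worked is P.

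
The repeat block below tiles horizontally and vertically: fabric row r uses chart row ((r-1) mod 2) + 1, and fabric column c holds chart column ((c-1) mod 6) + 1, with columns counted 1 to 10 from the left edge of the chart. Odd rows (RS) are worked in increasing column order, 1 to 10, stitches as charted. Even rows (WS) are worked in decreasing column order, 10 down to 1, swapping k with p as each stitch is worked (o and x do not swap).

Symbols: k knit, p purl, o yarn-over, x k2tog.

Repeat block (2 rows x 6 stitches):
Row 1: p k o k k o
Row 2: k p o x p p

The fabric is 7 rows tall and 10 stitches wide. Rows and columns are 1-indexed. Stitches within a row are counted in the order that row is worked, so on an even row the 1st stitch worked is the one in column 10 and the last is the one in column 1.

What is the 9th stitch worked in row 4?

Row 4 uses chart row ((4-1) mod 2)+1 = 2. Row 4 is even, so WS.
Chart row 2 tiled across columns 1-10: k p o x p p k p o x
WS: work from column 10 back to column 1 (reverse the tiled row), swapping k<->p (o and x unchanged).
Row 4 as worked: x o k p k k x o k p
The 9th stitch worked is k.

== STITCH ==
k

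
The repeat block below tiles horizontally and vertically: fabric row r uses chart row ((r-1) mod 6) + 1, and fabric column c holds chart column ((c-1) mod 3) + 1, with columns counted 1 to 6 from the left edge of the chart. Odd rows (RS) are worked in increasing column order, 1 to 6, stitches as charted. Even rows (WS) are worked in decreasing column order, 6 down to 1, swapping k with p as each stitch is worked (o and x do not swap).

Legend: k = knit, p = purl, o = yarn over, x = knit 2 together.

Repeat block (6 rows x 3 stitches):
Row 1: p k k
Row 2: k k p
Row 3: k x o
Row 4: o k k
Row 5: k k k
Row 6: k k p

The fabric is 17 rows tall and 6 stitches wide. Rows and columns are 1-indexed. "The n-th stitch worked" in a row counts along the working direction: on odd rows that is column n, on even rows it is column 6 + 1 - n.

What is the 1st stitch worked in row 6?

For row 6: chart row = ((6-1) mod 6) + 1 = 6; this is a WS (even) row.
Chart row 6 tiled across columns 1-6: k k p k k p
WS: work from column 6 back to column 1 (reverse the tiled row), swapping k<->p (o and x unchanged).
Row 6 as worked: k p p k p p
The 1st stitch worked is k.

Result:
k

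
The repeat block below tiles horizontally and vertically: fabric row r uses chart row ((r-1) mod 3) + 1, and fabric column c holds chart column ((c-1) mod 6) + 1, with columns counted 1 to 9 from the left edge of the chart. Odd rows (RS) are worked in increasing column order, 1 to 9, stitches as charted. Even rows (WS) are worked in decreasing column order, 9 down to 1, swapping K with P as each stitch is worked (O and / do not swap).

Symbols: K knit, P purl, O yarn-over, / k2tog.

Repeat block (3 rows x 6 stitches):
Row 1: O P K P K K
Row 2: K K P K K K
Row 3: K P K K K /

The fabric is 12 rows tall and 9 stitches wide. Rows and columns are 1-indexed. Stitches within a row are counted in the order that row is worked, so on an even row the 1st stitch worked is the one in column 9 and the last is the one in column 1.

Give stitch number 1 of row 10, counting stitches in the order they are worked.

== STITCH ==
P

Derivation:
Row 10 uses chart row ((10-1) mod 3)+1 = 1. Row 10 is even, so WS.
Chart row 1 tiled across columns 1-9: O P K P K K O P K
WS row: flip the tiled sequence (start at column 9) and apply K<->P; O and / stay.
Row 10 as worked: P K O P P K P K O
Counting 1 along the worked row gives P.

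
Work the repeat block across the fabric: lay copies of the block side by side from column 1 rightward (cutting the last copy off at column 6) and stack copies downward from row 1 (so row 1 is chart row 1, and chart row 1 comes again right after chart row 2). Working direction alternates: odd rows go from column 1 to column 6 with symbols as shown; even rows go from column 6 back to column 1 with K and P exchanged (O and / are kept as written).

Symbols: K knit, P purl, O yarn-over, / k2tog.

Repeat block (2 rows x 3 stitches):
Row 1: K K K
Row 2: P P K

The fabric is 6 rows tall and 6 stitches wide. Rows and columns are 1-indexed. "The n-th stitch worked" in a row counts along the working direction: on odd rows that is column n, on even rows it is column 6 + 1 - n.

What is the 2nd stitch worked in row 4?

Row 4 uses chart row ((4-1) mod 2)+1 = 2. Row 4 is even, so WS.
Chart row 2 tiled across columns 1-6: P P K P P K
WS row: flip the tiled sequence (start at column 6) and apply K<->P; O and / stay.
Row 4 as worked: P K K P K K
Stitch 2 in working order -> K

== STITCH ==
K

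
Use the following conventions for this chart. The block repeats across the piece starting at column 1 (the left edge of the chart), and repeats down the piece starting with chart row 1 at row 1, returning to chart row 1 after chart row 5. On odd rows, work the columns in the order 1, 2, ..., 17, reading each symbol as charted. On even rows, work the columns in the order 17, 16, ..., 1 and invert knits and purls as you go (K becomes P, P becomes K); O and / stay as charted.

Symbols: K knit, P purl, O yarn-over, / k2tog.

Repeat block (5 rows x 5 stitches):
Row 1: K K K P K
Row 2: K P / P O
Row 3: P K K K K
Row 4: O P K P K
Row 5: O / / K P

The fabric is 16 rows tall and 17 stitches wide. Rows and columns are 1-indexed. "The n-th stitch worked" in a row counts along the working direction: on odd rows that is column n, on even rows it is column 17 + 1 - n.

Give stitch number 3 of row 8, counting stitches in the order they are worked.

Stitch:
P

Derivation:
Row 8 uses chart row ((8-1) mod 5)+1 = 3. Row 8 is even, so WS.
Chart row 3 tiled across columns 1-17: P K K K K P K K K K P K K K K P K
WS row: flip the tiled sequence (start at column 17) and apply K<->P; O and / stay.
Row 8 as worked: P K P P P P K P P P P K P P P P K
Counting 3 along the worked row gives P.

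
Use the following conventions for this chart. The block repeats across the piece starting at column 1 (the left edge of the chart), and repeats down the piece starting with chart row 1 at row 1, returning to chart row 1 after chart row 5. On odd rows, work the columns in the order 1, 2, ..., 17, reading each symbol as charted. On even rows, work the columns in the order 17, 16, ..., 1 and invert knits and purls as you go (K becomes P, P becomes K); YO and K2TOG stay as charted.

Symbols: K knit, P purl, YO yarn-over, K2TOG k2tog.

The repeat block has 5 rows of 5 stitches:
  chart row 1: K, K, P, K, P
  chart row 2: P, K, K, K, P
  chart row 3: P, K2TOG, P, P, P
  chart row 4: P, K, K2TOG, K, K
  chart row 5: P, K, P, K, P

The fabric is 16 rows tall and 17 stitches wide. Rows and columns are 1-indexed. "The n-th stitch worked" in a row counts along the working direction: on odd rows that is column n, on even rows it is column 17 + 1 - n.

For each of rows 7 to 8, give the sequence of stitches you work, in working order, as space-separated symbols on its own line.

Result:
P K K K P P K K K P P K K K P P K
K2TOG K K K K K2TOG K K K K K2TOG K K K K K2TOG K

Derivation:
Row 7: chart row 2, RS - tile across columns 1-17 and work as-is.
Row 8: chart row 3, WS - tiled (columns 1-17): P K2TOG P P P P K2TOG P P P P K2TOG P P P P K2TOG; work from column 17 back to 1 with K<->P swapped.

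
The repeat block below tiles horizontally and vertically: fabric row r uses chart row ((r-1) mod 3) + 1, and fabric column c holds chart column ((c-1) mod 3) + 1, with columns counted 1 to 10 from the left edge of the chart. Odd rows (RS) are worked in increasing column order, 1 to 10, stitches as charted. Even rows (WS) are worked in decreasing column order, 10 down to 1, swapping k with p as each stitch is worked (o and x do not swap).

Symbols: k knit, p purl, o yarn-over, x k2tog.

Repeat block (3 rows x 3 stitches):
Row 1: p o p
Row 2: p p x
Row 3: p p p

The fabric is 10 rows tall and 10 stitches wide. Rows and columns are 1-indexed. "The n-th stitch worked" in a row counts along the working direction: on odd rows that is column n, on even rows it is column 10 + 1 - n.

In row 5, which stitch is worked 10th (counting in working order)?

For row 5: chart row = ((5-1) mod 3) + 1 = 2; this is a RS (odd) row.
Chart row 2 tiled across columns 1-10: p p x p p x p p x p
RS: work column 1 to column 10, symbols as charted — the tiled row is the row as worked.
Counting 10 along the worked row gives p.

Result:
p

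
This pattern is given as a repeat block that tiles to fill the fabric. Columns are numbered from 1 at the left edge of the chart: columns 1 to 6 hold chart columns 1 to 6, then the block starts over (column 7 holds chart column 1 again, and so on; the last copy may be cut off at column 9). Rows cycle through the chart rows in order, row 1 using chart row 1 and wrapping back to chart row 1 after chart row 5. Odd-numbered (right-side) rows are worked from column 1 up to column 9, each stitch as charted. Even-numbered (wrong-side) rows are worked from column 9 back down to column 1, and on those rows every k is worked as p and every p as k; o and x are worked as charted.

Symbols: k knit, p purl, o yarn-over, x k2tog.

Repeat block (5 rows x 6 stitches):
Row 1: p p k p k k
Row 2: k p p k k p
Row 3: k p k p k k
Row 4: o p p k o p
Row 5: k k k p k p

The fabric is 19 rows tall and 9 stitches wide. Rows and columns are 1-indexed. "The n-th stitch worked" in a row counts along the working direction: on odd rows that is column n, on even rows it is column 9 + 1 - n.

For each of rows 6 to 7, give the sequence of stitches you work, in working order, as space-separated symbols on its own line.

== ROWS AS WORKED ==
p k k p p k p k k
k p p k k p k p p

Derivation:
Row 6: chart row 1, WS - tiled (columns 1-9): p p k p k k p p k; work from column 9 back to 1 with k<->p swapped.
Row 7: chart row 2, RS - tile across columns 1-9 and work as-is.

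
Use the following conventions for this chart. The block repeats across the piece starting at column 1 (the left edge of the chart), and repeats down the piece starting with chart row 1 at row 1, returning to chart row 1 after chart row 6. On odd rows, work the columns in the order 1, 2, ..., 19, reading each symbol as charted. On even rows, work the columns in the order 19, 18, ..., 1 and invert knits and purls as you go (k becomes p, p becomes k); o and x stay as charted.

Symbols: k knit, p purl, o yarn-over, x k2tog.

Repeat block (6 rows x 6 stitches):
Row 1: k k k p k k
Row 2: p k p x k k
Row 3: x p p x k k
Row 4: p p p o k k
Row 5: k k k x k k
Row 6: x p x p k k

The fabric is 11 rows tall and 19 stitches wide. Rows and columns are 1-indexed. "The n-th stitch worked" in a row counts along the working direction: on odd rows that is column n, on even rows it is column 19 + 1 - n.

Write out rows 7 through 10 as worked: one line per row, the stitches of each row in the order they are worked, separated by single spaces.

Row 7: chart row 1, RS - tile across columns 1-19 and work as-is.
Row 8: chart row 2, WS - tiled (columns 1-19): p k p x k k p k p x k k p k p x k k p; work from column 19 back to 1 with k<->p swapped.
Row 9: chart row 3, RS - tile across columns 1-19 and work as-is.
Row 10: chart row 4, WS - tiled (columns 1-19): p p p o k k p p p o k k p p p o k k p; work from column 19 back to 1 with k<->p swapped.

Result:
k k k p k k k k k p k k k k k p k k k
k p p x k p k p p x k p k p p x k p k
x p p x k k x p p x k k x p p x k k x
k p p o k k k p p o k k k p p o k k k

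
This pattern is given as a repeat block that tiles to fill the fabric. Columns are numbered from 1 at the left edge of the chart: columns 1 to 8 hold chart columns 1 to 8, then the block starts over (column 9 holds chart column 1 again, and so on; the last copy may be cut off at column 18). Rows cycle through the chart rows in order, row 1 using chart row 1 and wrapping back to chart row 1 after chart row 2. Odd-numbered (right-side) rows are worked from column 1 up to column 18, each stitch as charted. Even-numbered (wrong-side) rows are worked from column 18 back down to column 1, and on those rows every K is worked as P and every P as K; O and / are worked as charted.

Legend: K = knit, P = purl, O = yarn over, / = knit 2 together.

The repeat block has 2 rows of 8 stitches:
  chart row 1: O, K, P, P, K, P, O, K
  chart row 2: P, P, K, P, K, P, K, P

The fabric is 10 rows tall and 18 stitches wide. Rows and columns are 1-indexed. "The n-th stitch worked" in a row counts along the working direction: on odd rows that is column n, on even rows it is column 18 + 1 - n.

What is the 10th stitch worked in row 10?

Result:
K

Derivation:
For row 10: chart row = ((10-1) mod 2) + 1 = 2; this is a WS (even) row.
Chart row 2 tiled across columns 1-18: P P K P K P K P P P K P K P K P P P
WS: work from column 18 back to column 1 (reverse the tiled row), swapping K<->P (O and / unchanged).
Row 10 as worked: K K K P K P K P K K K P K P K P K K
The 10th stitch worked is K.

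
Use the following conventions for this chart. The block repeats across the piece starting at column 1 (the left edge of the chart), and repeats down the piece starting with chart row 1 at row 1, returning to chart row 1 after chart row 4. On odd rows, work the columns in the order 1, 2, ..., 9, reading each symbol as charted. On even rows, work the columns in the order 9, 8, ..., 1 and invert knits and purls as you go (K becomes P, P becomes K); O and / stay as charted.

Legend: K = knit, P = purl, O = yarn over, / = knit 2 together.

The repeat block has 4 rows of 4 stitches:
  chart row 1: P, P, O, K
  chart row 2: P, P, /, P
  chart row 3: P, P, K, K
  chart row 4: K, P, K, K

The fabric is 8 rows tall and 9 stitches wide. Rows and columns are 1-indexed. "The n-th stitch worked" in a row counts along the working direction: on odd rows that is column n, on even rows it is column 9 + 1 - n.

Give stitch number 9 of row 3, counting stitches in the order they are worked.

== STITCH ==
P

Derivation:
Row 3: (3-1) mod 4 = 2, so use chart row 3. Odd row -> RS.
Chart row 3 tiled across columns 1-9: P P K K P P K K P
RS row: no reversal, no swap; stitch n worked = column n.
Stitch 9 in working order -> P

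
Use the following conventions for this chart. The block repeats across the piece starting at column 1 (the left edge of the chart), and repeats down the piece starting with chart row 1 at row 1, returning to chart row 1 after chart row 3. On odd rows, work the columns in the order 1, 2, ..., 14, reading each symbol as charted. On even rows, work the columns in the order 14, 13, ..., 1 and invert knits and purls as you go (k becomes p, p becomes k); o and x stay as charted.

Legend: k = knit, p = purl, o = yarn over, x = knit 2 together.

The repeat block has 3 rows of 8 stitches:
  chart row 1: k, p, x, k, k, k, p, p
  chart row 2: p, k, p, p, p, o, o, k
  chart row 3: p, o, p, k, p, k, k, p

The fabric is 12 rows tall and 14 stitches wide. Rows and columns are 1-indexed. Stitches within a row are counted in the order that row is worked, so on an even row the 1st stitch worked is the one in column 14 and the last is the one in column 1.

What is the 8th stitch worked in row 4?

== STITCH ==
k

Derivation:
For row 4: chart row = ((4-1) mod 3) + 1 = 1; this is a WS (even) row.
Chart row 1 tiled across columns 1-14: k p x k k k p p k p x k k k
Wrong side: read the tiled row from column 14 down to 1 and exchange k with p (leave o, x).
Row 4 as worked: p p p x k p k k p p p x k p
Stitch 8 in working order -> k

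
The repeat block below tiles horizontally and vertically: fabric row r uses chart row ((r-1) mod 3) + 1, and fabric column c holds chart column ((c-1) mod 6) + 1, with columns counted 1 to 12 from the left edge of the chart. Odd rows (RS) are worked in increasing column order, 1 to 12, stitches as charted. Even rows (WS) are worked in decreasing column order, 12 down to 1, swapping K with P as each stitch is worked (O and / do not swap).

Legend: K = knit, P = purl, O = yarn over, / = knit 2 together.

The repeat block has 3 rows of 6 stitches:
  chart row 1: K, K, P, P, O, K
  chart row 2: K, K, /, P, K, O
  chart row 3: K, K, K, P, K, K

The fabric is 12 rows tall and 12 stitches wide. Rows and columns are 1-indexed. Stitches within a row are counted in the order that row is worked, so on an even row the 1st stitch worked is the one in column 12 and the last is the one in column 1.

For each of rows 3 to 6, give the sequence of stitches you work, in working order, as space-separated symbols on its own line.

Row 3: chart row 3, RS - tile across columns 1-12 and work as-is.
Row 4: chart row 1, WS - tiled (columns 1-12): K K P P O K K K P P O K; work from column 12 back to 1 with K<->P swapped.
Row 5: chart row 2, RS - tile across columns 1-12 and work as-is.
Row 6: chart row 3, WS - tiled (columns 1-12): K K K P K K K K K P K K; work from column 12 back to 1 with K<->P swapped.

Result:
K K K P K K K K K P K K
P O K K P P P O K K P P
K K / P K O K K / P K O
P P K P P P P P K P P P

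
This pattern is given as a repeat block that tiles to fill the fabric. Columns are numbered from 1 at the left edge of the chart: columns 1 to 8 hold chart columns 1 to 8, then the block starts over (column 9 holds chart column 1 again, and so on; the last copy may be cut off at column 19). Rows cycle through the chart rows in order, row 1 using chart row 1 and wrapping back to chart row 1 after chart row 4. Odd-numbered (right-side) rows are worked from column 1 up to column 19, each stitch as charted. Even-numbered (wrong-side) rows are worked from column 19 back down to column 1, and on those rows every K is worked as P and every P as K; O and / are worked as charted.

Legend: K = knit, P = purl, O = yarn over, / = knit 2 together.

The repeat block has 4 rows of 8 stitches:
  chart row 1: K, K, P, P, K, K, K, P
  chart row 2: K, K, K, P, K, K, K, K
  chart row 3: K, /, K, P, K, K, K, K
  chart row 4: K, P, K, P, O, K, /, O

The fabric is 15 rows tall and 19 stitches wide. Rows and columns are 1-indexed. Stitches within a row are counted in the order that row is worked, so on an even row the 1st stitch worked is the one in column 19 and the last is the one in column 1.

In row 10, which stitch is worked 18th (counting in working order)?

Result:
P

Derivation:
Row 10 uses chart row ((10-1) mod 4)+1 = 2. Row 10 is even, so WS.
Chart row 2 tiled across columns 1-19: K K K P K K K K K K K P K K K K K K K
WS row: flip the tiled sequence (start at column 19) and apply K<->P; O and / stay.
Row 10 as worked: P P P P P P P K P P P P P P P K P P P
Stitch 18 in working order -> P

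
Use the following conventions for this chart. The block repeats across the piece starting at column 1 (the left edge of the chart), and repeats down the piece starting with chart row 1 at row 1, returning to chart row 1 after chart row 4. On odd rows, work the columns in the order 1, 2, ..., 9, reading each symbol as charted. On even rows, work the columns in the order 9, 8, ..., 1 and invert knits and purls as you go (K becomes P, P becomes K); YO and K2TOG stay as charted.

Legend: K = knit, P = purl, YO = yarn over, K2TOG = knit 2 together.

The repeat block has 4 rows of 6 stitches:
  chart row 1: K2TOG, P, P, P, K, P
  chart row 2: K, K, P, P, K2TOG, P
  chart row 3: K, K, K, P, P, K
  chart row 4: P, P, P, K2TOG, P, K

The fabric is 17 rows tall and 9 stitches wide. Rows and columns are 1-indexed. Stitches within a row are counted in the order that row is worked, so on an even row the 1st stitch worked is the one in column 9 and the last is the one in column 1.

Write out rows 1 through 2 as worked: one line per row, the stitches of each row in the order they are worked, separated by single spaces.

Row 1: chart row 1, RS - tile across columns 1-9 and work as-is.
Row 2: chart row 2, WS - tiled (columns 1-9): K K P P K2TOG P K K P; work from column 9 back to 1 with K<->P swapped.

Rows as worked:
K2TOG P P P K P K2TOG P P
K P P K K2TOG K K P P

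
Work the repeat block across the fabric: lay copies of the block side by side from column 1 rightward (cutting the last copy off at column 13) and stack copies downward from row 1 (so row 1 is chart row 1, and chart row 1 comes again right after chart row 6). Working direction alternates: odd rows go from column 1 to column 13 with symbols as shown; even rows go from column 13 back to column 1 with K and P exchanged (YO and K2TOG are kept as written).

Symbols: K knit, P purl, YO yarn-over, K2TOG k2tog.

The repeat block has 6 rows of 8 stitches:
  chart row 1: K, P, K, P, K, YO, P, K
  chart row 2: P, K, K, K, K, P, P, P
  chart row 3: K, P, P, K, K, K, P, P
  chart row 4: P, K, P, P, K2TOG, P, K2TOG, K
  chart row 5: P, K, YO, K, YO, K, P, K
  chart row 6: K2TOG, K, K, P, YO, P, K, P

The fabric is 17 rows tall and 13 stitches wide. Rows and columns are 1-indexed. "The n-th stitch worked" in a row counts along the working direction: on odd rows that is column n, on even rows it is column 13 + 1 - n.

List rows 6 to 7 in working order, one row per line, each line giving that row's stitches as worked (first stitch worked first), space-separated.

Row 6: chart row 6, WS - tiled (columns 1-13): K2TOG K K P YO P K P K2TOG K K P YO; work from column 13 back to 1 with K<->P swapped.
Row 7: chart row 1, RS - tile across columns 1-13 and work as-is.

Rows as worked:
YO K P P K2TOG K P K YO K P P K2TOG
K P K P K YO P K K P K P K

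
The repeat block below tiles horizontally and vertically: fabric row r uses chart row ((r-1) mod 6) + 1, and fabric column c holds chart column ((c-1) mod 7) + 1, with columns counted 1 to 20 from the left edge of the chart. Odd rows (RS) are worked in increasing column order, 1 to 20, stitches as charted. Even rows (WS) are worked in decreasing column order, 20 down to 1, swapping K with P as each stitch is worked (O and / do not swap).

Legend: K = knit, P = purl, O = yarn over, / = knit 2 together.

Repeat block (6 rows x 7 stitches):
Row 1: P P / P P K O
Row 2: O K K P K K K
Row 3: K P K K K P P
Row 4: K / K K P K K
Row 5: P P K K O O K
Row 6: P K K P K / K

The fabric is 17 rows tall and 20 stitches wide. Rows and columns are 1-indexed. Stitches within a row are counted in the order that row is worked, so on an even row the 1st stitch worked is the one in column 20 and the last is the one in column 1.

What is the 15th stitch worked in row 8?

For row 8: chart row = ((8-1) mod 6) + 1 = 2; this is a WS (even) row.
Chart row 2 tiled across columns 1-20: O K K P K K K O K K P K K K O K K P K K
Wrong side: read the tiled row from column 20 down to 1 and exchange K with P (leave O, /).
Row 8 as worked: P P K P P O P P P K P P O P P P K P P O
Stitch 15 in working order -> P

Stitch:
P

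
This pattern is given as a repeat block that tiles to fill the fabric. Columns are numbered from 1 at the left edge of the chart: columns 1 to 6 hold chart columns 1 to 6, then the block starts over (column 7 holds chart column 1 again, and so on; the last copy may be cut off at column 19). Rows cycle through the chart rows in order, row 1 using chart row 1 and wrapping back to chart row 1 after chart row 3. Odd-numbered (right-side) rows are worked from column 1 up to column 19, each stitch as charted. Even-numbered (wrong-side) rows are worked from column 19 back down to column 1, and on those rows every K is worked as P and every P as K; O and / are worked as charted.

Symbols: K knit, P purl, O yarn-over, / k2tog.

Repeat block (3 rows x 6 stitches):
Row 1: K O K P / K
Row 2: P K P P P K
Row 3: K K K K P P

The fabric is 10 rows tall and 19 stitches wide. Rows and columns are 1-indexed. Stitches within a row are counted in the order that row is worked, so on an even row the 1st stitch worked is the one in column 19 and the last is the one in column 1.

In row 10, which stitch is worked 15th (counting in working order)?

Stitch:
/

Derivation:
Row 10: (10-1) mod 3 = 0, so use chart row 1. Even row -> WS.
Chart row 1 tiled across columns 1-19: K O K P / K K O K P / K K O K P / K K
Wrong side: read the tiled row from column 19 down to 1 and exchange K with P (leave O, /).
Row 10 as worked: P P / K P O P P / K P O P P / K P O P
Stitch 15 in working order -> /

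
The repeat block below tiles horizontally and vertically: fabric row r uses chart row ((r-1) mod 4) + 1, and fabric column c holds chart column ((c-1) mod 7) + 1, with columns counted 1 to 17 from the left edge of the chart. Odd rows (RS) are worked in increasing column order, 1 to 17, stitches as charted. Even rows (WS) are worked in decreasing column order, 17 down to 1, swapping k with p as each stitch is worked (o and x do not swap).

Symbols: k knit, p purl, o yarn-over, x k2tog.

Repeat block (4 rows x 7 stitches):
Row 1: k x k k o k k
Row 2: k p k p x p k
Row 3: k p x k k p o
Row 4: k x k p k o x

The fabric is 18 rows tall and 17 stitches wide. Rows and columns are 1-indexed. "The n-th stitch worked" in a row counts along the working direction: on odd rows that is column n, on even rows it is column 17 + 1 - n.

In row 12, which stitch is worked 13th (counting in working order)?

Result:
p

Derivation:
For row 12: chart row = ((12-1) mod 4) + 1 = 4; this is a WS (even) row.
Chart row 4 tiled across columns 1-17: k x k p k o x k x k p k o x k x k
WS row: flip the tiled sequence (start at column 17) and apply k<->p; o and x stay.
Row 12 as worked: p x p x o p k p x p x o p k p x p
The 13th stitch worked is p.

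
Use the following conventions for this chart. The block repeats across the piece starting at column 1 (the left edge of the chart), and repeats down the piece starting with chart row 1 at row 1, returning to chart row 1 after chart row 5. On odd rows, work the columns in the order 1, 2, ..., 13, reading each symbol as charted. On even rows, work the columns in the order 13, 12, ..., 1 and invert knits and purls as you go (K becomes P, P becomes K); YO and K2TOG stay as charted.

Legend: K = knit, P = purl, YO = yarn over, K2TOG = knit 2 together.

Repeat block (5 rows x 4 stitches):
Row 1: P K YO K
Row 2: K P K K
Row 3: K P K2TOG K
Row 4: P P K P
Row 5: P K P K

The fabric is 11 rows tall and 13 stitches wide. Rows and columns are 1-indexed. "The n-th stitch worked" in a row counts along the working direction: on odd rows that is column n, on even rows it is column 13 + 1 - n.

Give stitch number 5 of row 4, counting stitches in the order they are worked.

Row 4 uses chart row ((4-1) mod 5)+1 = 4. Row 4 is even, so WS.
Chart row 4 tiled across columns 1-13: P P K P P P K P P P K P P
WS: work from column 13 back to column 1 (reverse the tiled row), swapping K<->P (YO and K2TOG unchanged).
Row 4 as worked: K K P K K K P K K K P K K
Stitch 5 in working order -> K

Stitch:
K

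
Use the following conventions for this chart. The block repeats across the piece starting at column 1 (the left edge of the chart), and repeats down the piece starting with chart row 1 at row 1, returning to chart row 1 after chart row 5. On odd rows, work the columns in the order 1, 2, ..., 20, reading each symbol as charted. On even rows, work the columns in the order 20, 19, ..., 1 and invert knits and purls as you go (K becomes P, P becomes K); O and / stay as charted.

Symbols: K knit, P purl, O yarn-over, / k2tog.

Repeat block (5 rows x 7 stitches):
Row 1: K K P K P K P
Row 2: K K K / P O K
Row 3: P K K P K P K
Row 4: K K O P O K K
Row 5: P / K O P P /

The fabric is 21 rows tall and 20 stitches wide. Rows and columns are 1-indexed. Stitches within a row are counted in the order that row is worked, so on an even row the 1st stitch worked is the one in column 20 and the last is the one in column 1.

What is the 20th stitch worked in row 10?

== STITCH ==
K

Derivation:
Row 10 uses chart row ((10-1) mod 5)+1 = 5. Row 10 is even, so WS.
Chart row 5 tiled across columns 1-20: P / K O P P / P / K O P P / P / K O P P
WS row: flip the tiled sequence (start at column 20) and apply K<->P; O and / stay.
Row 10 as worked: K K O P / K / K K O P / K / K K O P / K
The 20th stitch worked is K.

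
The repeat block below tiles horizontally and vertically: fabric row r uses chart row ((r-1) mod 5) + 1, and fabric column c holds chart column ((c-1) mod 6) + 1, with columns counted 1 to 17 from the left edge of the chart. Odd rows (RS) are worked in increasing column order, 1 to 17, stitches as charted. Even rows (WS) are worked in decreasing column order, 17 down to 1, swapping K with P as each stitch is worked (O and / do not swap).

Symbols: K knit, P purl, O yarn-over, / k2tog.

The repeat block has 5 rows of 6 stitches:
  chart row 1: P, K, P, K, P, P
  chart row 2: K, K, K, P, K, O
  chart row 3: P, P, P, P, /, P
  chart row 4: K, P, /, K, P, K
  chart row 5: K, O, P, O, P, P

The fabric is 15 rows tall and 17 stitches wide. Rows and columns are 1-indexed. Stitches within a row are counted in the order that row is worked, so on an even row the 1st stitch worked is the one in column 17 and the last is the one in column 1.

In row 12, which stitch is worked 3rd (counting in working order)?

For row 12: chart row = ((12-1) mod 5) + 1 = 2; this is a WS (even) row.
Chart row 2 tiled across columns 1-17: K K K P K O K K K P K O K K K P K
WS row: flip the tiled sequence (start at column 17) and apply K<->P; O and / stay.
Row 12 as worked: P K P P P O P K P P P O P K P P P
The 3rd stitch worked is P.

== STITCH ==
P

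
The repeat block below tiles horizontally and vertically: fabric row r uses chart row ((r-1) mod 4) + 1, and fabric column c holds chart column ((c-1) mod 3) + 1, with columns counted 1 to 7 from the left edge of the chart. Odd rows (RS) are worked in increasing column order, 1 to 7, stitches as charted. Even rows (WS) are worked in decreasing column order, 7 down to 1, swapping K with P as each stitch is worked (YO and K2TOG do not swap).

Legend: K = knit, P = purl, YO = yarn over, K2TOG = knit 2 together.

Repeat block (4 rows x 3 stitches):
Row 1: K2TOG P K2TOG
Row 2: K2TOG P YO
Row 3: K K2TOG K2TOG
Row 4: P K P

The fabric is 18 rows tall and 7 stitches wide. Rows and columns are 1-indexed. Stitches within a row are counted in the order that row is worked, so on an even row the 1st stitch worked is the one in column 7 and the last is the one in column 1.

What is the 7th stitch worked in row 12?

For row 12: chart row = ((12-1) mod 4) + 1 = 4; this is a WS (even) row.
Chart row 4 tiled across columns 1-7: P K P P K P P
WS: work from column 7 back to column 1 (reverse the tiled row), swapping K<->P (YO and K2TOG unchanged).
Row 12 as worked: K K P K K P K
The 7th stitch worked is K.

Stitch:
K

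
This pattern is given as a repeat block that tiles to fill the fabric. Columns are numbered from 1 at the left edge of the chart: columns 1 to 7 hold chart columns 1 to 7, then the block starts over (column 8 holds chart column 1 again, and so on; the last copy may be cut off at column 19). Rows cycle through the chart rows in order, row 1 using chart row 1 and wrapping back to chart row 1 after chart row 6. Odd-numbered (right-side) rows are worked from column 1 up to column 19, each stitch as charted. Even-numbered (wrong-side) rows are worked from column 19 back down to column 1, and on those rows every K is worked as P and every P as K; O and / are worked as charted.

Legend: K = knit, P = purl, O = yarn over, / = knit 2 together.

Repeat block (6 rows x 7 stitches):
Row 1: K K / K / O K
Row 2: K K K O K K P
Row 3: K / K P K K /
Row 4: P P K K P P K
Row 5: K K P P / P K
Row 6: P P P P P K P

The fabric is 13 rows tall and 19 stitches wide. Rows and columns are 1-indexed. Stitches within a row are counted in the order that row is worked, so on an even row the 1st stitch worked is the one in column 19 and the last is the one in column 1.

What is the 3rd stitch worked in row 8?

For row 8: chart row = ((8-1) mod 6) + 1 = 2; this is a WS (even) row.
Chart row 2 tiled across columns 1-19: K K K O K K P K K K O K K P K K K O K
WS: work from column 19 back to column 1 (reverse the tiled row), swapping K<->P (O and / unchanged).
Row 8 as worked: P O P P P K P P O P P P K P P O P P P
The 3rd stitch worked is P.

Stitch:
P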